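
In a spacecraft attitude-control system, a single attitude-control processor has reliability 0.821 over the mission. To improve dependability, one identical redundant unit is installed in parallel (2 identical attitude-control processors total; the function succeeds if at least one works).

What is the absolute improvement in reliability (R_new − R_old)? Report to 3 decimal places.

R_before = 0.821
R_after = 1 − (1 − 0.821)^2 = 0.968
ΔR = 0.968 − 0.821 = 0.147

0.147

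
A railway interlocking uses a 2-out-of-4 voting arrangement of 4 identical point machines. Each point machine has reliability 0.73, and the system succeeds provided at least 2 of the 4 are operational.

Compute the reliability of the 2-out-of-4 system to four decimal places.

R = Σ_{i=2}^{4} C(4,i) p^i (1−p)^{4−i} with p = 0.73
C(4,2)·0.73^2·0.27^2 = 0.233090
C(4,3)·0.73^3·0.27^1 = 0.420138
C(4,4)·0.73^4·0.27^0 = 0.283982
Sum = 0.9372

0.9372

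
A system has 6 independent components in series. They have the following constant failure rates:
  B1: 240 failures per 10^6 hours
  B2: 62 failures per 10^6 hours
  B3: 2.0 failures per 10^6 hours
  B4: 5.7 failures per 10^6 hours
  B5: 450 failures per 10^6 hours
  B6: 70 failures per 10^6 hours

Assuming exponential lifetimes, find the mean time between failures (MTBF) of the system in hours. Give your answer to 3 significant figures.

1210

Series of exponential components: λ_sys = Σ λ_i
λ_sys = 0.00024 + 0.000062 + 0.0000020 + 0.0000057 + 0.00045 + 0.000070 = 8.2970e-04 /h
MTBF = 1 / λ_sys = 1210 h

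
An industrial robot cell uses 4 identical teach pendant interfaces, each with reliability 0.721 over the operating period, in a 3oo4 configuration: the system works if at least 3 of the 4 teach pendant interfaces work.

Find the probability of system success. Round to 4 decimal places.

0.6885

R = Σ_{i=3}^{4} C(4,i) p^i (1−p)^{4−i} with p = 0.721
C(4,3)·0.721^3·0.279^1 = 0.418283
C(4,4)·0.721^4·0.279^0 = 0.270235
Sum = 0.6885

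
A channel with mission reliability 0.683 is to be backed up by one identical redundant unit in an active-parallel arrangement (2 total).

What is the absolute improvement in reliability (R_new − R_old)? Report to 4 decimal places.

0.2165

R_before = 0.683
R_after = 1 − (1 − 0.683)^2 = 0.8995
ΔR = 0.8995 − 0.683 = 0.2165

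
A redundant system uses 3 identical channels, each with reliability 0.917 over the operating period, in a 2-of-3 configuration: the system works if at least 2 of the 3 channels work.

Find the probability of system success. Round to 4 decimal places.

R = Σ_{i=2}^{3} C(3,i) p^i (1−p)^{3−i} with p = 0.917
C(3,2)·0.917^2·0.083^1 = 0.209381
C(3,3)·0.917^3·0.083^0 = 0.771095
Sum = 0.9805

0.9805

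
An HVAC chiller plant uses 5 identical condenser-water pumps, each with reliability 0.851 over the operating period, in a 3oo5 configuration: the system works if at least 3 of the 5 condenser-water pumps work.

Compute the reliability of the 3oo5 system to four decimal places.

R = Σ_{i=3}^{5} C(5,i) p^i (1−p)^{5−i} with p = 0.851
C(5,3)·0.851^3·0.149^2 = 0.136824
C(5,4)·0.851^4·0.149^1 = 0.390728
C(5,5)·0.851^5·0.149^0 = 0.446321
Sum = 0.9739

0.9739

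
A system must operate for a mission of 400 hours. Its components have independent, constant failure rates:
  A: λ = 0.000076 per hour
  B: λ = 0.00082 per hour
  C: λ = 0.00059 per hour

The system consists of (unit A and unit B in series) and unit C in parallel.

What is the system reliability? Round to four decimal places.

R(A) = exp(−0.000076 × 400) = 0.970057
R(B) = exp(−0.00082 × 400) = 0.720363
R(C) = exp(−0.00059 × 400) = 0.789781
Series (A and B): 0.970057 × 0.720363 = 0.698793
Parallel ([0.698793] and C): 1 − (1 − 0.698793)(1 − 0.789781) = 0.9367

0.9367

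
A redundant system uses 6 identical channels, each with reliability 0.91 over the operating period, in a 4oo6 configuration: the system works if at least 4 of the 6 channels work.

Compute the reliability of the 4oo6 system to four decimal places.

0.9882

R = Σ_{i=4}^{6} C(6,i) p^i (1−p)^{6−i} with p = 0.91
C(6,4)·0.91^4·0.09^2 = 0.083319
C(6,5)·0.91^5·0.09^1 = 0.336977
C(6,6)·0.91^6·0.09^0 = 0.567869
Sum = 0.9882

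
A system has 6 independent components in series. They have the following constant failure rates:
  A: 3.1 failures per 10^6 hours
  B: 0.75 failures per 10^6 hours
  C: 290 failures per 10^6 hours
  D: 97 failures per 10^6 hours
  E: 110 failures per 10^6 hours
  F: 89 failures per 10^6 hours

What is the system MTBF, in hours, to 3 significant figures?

Series of exponential components: λ_sys = Σ λ_i
λ_sys = 0.0000031 + 0.00000075 + 0.00029 + 0.000097 + 0.00011 + 0.000089 = 5.8985e-04 /h
MTBF = 1 / λ_sys = 1700 h

1700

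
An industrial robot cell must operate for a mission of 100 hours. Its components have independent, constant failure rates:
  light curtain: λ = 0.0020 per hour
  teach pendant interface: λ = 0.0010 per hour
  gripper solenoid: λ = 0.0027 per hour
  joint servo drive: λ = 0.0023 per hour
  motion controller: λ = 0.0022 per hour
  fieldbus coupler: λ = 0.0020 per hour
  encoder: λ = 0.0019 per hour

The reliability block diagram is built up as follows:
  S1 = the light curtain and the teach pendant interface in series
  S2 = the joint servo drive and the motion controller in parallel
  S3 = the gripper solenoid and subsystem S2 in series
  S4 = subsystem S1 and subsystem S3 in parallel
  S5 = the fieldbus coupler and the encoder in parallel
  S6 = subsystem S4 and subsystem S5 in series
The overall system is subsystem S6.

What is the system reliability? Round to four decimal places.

0.9015

R(light curtain) = exp(−0.0020 × 100) = 0.818731
R(teach pendant interface) = exp(−0.0010 × 100) = 0.904837
R(gripper solenoid) = exp(−0.0027 × 100) = 0.763379
R(joint servo drive) = exp(−0.0023 × 100) = 0.794534
R(motion controller) = exp(−0.0022 × 100) = 0.802519
R(fieldbus coupler) = exp(−0.0020 × 100) = 0.818731
R(encoder) = exp(−0.0019 × 100) = 0.826959
Series (light curtain and teach pendant interface): 0.818731 × 0.904837 = 0.740818
Parallel (joint servo drive and motion controller): 1 − (1 − 0.794534)(1 − 0.802519) = 0.959424
Series (gripper solenoid and [0.959424]): 0.763379 × 0.959424 = 0.732404
Parallel ([0.740818] and [0.732404]): 1 − (1 − 0.740818)(1 − 0.732404) = 0.930644
Parallel (fieldbus coupler and encoder): 1 − (1 − 0.818731)(1 − 0.826959) = 0.968633
Series ([0.930644] and [0.968633]): 0.930644 × 0.968633 = 0.9015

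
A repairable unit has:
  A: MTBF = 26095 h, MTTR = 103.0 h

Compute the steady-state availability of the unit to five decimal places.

0.99607

A(A) = MTBF/(MTBF+MTTR) = 26095/(26095+103.0) = 0.99607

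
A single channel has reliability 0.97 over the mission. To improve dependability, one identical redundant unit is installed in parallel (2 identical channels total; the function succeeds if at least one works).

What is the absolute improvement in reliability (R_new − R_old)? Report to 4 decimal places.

0.0291

R_before = 0.97
R_after = 1 − (1 − 0.97)^2 = 0.9991
ΔR = 0.9991 − 0.97 = 0.0291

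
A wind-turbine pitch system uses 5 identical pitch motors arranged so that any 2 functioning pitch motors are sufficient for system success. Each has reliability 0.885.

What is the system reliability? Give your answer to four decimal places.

R = Σ_{i=2}^{5} C(5,i) p^i (1−p)^{5−i} with p = 0.885
C(5,2)·0.885^2·0.115^3 = 0.011912
C(5,3)·0.885^3·0.115^2 = 0.091670
C(5,4)·0.885^4·0.115^1 = 0.352729
C(5,5)·0.885^5·0.115^0 = 0.542896
Sum = 0.9992

0.9992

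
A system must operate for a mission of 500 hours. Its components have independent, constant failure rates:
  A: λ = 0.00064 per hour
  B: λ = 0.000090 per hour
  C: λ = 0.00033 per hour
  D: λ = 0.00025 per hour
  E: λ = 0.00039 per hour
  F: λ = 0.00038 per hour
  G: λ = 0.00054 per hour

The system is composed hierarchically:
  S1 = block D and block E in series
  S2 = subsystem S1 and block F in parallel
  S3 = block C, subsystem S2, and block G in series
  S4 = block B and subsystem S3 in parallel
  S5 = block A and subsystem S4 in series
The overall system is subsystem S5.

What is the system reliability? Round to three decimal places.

0.714

R(A) = exp(−0.00064 × 500) = 0.72615
R(B) = exp(−0.000090 × 500) = 0.95600
R(C) = exp(−0.00033 × 500) = 0.84789
R(D) = exp(−0.00025 × 500) = 0.88250
R(E) = exp(−0.00039 × 500) = 0.82283
R(F) = exp(−0.00038 × 500) = 0.82696
R(G) = exp(−0.00054 × 500) = 0.76338
Series (D and E): 0.88250 × 0.82283 = 0.72615
Parallel ([0.72615] and F): 1 − (1 − 0.72615)(1 − 0.82696) = 0.95261
Series (C, [0.95261], and G): 0.84789 × 0.95261 × 0.76338 = 0.61659
Parallel (B and [0.61659]): 1 − (1 − 0.95600)(1 − 0.61659) = 0.98313
Series (A and [0.98313]): 0.72615 × 0.98313 = 0.714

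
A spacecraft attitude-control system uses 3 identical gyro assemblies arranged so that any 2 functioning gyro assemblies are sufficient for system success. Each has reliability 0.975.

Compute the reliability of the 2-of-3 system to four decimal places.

0.9982

R = Σ_{i=2}^{3} C(3,i) p^i (1−p)^{3−i} with p = 0.975
C(3,2)·0.975^2·0.025^1 = 0.071297
C(3,3)·0.975^3·0.025^0 = 0.926859
Sum = 0.9982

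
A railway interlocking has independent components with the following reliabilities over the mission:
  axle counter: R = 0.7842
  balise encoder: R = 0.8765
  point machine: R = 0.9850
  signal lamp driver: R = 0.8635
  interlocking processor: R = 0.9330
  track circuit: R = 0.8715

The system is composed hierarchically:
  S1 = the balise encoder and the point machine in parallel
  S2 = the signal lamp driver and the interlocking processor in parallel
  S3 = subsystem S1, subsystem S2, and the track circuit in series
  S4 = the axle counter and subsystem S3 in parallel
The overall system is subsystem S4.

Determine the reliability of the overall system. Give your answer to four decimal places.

Parallel (balise encoder and point machine): 1 − (1 − 0.876500)(1 − 0.985000) = 0.998148
Parallel (signal lamp driver and interlocking processor): 1 − (1 − 0.863500)(1 − 0.933000) = 0.990855
Series ([0.998148], [0.990855], and track circuit): 0.998148 × 0.990855 × 0.871500 = 0.861931
Parallel (axle counter and [0.861931]): 1 − (1 − 0.784200)(1 − 0.861931) = 0.9702

0.9702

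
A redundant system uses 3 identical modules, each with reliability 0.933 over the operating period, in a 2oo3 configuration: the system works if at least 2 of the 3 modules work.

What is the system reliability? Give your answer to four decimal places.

0.9871

R = Σ_{i=2}^{3} C(3,i) p^i (1−p)^{3−i} with p = 0.933
C(3,2)·0.933^2·0.067^1 = 0.174968
C(3,3)·0.933^3·0.067^0 = 0.812166
Sum = 0.9871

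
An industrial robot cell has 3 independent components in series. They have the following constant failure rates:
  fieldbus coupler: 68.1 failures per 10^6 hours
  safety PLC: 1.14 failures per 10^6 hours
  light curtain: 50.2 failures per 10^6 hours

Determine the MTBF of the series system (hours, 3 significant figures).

Series of exponential components: λ_sys = Σ λ_i
λ_sys = 0.0000681 + 0.00000114 + 0.0000502 = 1.1944e-04 /h
MTBF = 1 / λ_sys = 8370 h

8370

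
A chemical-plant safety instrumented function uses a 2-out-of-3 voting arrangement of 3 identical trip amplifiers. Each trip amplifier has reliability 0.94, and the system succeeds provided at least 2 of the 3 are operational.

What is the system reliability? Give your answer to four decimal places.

0.9896

R = Σ_{i=2}^{3} C(3,i) p^i (1−p)^{3−i} with p = 0.94
C(3,2)·0.94^2·0.06^1 = 0.159048
C(3,3)·0.94^3·0.06^0 = 0.830584
Sum = 0.9896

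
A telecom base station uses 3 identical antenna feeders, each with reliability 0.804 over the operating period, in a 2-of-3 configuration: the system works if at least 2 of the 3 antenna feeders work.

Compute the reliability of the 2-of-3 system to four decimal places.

0.8998

R = Σ_{i=2}^{3} C(3,i) p^i (1−p)^{3−i} with p = 0.804
C(3,2)·0.804^2·0.196^1 = 0.380093
C(3,3)·0.804^3·0.196^0 = 0.519718
Sum = 0.8998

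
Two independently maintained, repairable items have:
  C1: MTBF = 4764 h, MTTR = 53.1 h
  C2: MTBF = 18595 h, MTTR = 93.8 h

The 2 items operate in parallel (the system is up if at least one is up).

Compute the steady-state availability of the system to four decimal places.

0.9999

A(C1) = MTBF/(MTBF+MTTR) = 4764/(4764+53.1) = 0.988977
A(C2) = MTBF/(MTBF+MTTR) = 18595/(18595+93.8) = 0.994981
Parallel availability: 1 − (1 − 0.988977)(1 − 0.994981) = 0.9999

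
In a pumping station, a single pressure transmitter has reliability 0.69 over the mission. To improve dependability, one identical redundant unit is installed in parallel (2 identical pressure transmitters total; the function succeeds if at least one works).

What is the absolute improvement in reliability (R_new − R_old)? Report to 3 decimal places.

0.214

R_before = 0.69
R_after = 1 − (1 − 0.69)^2 = 0.904
ΔR = 0.904 − 0.69 = 0.214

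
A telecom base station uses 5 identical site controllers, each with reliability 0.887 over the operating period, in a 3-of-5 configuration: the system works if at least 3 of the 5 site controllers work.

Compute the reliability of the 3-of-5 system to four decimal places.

R = Σ_{i=3}^{5} C(5,i) p^i (1−p)^{5−i} with p = 0.887
C(5,3)·0.887^3·0.113^2 = 0.089110
C(5,4)·0.887^4·0.113^1 = 0.349738
C(5,5)·0.887^5·0.113^0 = 0.549058
Sum = 0.9879

0.9879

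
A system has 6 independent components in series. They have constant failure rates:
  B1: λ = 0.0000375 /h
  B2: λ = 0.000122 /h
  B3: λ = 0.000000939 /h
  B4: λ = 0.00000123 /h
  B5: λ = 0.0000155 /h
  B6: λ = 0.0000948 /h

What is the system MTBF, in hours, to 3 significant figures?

Series of exponential components: λ_sys = Σ λ_i
λ_sys = 0.0000375 + 0.000122 + 0.000000939 + 0.00000123 + 0.0000155 + 0.0000948 = 2.7197e-04 /h
MTBF = 1 / λ_sys = 3680 h

3680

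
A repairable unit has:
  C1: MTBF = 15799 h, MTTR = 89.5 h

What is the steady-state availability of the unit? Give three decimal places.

0.994

A(C1) = MTBF/(MTBF+MTTR) = 15799/(15799+89.5) = 0.994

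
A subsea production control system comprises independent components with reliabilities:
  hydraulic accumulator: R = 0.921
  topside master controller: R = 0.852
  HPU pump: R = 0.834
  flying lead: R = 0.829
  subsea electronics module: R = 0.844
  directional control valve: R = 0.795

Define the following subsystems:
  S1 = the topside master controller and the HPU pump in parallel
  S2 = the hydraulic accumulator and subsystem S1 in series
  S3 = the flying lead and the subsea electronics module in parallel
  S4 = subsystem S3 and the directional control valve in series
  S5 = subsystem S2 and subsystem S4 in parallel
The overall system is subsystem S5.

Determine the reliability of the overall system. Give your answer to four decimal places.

Parallel (topside master controller and HPU pump): 1 − (1 − 0.852000)(1 − 0.834000) = 0.975432
Series (hydraulic accumulator and [0.975432]): 0.921000 × 0.975432 = 0.898373
Parallel (flying lead and subsea electronics module): 1 − (1 − 0.829000)(1 − 0.844000) = 0.973324
Series ([0.973324] and directional control valve): 0.973324 × 0.795000 = 0.773793
Parallel ([0.898373] and [0.773793]): 1 − (1 − 0.898373)(1 − 0.773793) = 0.9770

0.9770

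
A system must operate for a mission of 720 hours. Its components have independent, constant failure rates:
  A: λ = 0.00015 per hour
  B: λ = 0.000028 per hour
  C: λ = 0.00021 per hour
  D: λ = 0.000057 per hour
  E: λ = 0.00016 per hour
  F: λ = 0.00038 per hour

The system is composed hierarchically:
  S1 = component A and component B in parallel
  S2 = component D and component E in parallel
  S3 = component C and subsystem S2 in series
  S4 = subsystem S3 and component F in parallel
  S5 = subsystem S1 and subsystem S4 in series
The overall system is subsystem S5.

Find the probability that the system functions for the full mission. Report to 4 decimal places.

0.9635

R(A) = exp(−0.00015 × 720) = 0.897628
R(B) = exp(−0.000028 × 720) = 0.980042
R(C) = exp(−0.00021 × 720) = 0.859676
R(D) = exp(−0.000057 × 720) = 0.959791
R(E) = exp(−0.00016 × 720) = 0.891188
R(F) = exp(−0.00038 × 720) = 0.760636
Parallel (A and B): 1 − (1 − 0.897628)(1 − 0.980042) = 0.997957
Parallel (D and E): 1 − (1 − 0.959791)(1 − 0.891188) = 0.995625
Series (C and [0.995625]): 0.859676 × 0.995625 = 0.855915
Parallel ([0.855915] and F): 1 − (1 − 0.855915)(1 − 0.760636) = 0.965511
Series ([0.997957] and [0.965511]): 0.997957 × 0.965511 = 0.9635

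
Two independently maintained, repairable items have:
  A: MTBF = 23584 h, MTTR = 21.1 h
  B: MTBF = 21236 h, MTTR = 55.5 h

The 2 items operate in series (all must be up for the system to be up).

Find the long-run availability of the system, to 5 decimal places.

A(A) = MTBF/(MTBF+MTTR) = 23584/(23584+21.1) = 0.999106
A(B) = MTBF/(MTBF+MTTR) = 21236/(21236+55.5) = 0.997393
Series availability: 0.999106 × 0.997393 = 0.99650

0.99650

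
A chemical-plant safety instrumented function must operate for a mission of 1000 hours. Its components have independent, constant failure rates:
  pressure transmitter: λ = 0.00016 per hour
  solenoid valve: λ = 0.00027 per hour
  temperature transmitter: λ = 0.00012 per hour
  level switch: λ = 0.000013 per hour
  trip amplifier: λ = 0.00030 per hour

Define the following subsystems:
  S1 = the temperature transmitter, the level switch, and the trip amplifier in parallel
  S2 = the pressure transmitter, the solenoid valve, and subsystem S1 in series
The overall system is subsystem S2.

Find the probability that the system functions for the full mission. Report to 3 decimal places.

0.650

R(pressure transmitter) = exp(−0.00016 × 1000) = 0.85214
R(solenoid valve) = exp(−0.00027 × 1000) = 0.76338
R(temperature transmitter) = exp(−0.00012 × 1000) = 0.88692
R(level switch) = exp(−0.000013 × 1000) = 0.98708
R(trip amplifier) = exp(−0.00030 × 1000) = 0.74082
Parallel (temperature transmitter, level switch, and trip amplifier): 1 − (1 − 0.88692)(1 − 0.98708)(1 − 0.74082) = 0.99962
Series (pressure transmitter, solenoid valve, and [0.99962]): 0.85214 × 0.76338 × 0.99962 = 0.650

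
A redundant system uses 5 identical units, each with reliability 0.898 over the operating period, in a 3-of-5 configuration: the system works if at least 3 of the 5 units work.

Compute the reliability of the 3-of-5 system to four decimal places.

0.9909

R = Σ_{i=3}^{5} C(5,i) p^i (1−p)^{5−i} with p = 0.898
C(5,3)·0.898^3·0.102^2 = 0.075341
C(5,4)·0.898^4·0.102^1 = 0.331647
C(5,5)·0.898^5·0.102^0 = 0.583958
Sum = 0.9909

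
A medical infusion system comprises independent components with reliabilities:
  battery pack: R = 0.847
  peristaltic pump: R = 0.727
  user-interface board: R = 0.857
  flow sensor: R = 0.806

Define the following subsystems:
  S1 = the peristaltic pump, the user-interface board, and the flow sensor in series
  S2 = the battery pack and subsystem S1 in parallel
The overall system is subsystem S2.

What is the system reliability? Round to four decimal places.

0.9238

Series (peristaltic pump, user-interface board, and flow sensor): 0.727000 × 0.857000 × 0.806000 = 0.502169
Parallel (battery pack and [0.502169]): 1 − (1 − 0.847000)(1 − 0.502169) = 0.9238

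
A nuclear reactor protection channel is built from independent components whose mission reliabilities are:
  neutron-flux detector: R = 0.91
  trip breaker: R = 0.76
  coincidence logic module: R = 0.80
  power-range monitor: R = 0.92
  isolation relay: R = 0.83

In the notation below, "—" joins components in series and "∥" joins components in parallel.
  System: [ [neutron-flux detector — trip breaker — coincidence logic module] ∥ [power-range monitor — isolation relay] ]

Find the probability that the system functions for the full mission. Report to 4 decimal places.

0.8944

Series (neutron-flux detector, trip breaker, and coincidence logic module): 0.910000 × 0.760000 × 0.800000 = 0.553280
Series (power-range monitor and isolation relay): 0.920000 × 0.830000 = 0.763600
Parallel ([0.553280] and [0.763600]): 1 − (1 − 0.553280)(1 − 0.763600) = 0.8944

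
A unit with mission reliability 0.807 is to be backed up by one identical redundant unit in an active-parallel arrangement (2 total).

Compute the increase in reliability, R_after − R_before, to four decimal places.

R_before = 0.807
R_after = 1 − (1 − 0.807)^2 = 0.9628
ΔR = 0.9628 − 0.807 = 0.1558

0.1558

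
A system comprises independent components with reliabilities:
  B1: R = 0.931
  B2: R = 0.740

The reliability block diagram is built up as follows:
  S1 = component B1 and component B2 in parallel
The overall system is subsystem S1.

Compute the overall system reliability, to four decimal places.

Parallel (B1 and B2): 1 − (1 − 0.931000)(1 − 0.740000) = 0.9821

0.9821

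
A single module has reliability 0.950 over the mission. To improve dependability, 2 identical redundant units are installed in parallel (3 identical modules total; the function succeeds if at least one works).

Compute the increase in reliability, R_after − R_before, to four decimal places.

R_before = 0.950
R_after = 1 − (1 − 0.950)^3 = 0.9999
ΔR = 0.9999 − 0.950 = 0.0499

0.0499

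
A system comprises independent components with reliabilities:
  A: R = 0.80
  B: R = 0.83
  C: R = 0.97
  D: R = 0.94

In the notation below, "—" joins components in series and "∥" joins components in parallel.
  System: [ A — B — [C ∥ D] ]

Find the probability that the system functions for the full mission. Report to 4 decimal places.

Parallel (C and D): 1 − (1 − 0.970000)(1 − 0.940000) = 0.998200
Series (A, B, and [0.998200]): 0.800000 × 0.830000 × 0.998200 = 0.6628

0.6628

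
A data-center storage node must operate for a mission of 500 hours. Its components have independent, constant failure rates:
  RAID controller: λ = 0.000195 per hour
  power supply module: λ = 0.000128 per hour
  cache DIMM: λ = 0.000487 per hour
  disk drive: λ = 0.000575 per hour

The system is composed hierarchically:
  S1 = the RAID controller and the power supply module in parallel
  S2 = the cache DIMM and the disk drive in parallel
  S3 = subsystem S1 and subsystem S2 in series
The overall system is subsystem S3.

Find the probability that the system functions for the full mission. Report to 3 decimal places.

R(RAID controller) = exp(−0.000195 × 500) = 0.90710
R(power supply module) = exp(−0.000128 × 500) = 0.93800
R(cache DIMM) = exp(−0.000487 × 500) = 0.78388
R(disk drive) = exp(−0.000575 × 500) = 0.75014
Parallel (RAID controller and power supply module): 1 − (1 − 0.90710)(1 − 0.93800) = 0.99424
Parallel (cache DIMM and disk drive): 1 − (1 − 0.78388)(1 − 0.75014) = 0.94600
Series ([0.99424] and [0.94600]): 0.99424 × 0.94600 = 0.941

0.941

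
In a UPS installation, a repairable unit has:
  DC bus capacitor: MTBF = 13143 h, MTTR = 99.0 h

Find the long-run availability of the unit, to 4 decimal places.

A(DC bus capacitor) = MTBF/(MTBF+MTTR) = 13143/(13143+99.0) = 0.9925

0.9925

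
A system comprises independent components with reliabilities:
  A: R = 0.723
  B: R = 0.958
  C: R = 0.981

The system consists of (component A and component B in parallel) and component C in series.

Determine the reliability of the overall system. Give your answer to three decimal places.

Parallel (A and B): 1 − (1 − 0.72300)(1 − 0.95800) = 0.98837
Series ([0.98837] and C): 0.98837 × 0.98100 = 0.970

0.970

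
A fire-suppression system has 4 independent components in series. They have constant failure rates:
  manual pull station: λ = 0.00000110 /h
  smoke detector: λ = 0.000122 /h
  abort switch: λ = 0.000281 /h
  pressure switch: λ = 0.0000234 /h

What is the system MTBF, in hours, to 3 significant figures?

Series of exponential components: λ_sys = Σ λ_i
λ_sys = 0.00000110 + 0.000122 + 0.000281 + 0.0000234 = 4.2750e-04 /h
MTBF = 1 / λ_sys = 2340 h

2340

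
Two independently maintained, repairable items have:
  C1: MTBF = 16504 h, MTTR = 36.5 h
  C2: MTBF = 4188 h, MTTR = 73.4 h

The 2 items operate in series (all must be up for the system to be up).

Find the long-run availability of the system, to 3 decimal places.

0.981

A(C1) = MTBF/(MTBF+MTTR) = 16504/(16504+36.5) = 0.997793
A(C2) = MTBF/(MTBF+MTTR) = 4188/(4188+73.4) = 0.982776
Series availability: 0.997793 × 0.982776 = 0.981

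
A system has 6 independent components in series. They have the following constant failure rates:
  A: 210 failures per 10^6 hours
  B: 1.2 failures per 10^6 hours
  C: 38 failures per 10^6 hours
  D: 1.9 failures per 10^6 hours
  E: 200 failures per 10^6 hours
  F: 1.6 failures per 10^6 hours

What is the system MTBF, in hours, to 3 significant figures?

Series of exponential components: λ_sys = Σ λ_i
λ_sys = 0.00021 + 0.0000012 + 0.000038 + 0.0000019 + 0.00020 + 0.0000016 = 4.5270e-04 /h
MTBF = 1 / λ_sys = 2210 h

2210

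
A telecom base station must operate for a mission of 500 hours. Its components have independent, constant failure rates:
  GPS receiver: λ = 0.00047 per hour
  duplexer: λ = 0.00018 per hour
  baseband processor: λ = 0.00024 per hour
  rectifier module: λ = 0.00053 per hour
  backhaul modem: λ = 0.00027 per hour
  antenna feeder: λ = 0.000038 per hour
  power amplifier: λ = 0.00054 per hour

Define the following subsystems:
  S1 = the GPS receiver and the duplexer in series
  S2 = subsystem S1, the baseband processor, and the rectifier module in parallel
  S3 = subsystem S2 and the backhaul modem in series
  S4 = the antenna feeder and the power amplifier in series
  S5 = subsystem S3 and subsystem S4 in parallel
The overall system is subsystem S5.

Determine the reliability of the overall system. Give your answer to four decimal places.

0.9667

R(GPS receiver) = exp(−0.00047 × 500) = 0.790571
R(duplexer) = exp(−0.00018 × 500) = 0.913931
R(baseband processor) = exp(−0.00024 × 500) = 0.886920
R(rectifier module) = exp(−0.00053 × 500) = 0.767206
R(backhaul modem) = exp(−0.00027 × 500) = 0.873716
R(antenna feeder) = exp(−0.000038 × 500) = 0.981179
R(power amplifier) = exp(−0.00054 × 500) = 0.763379
Series (GPS receiver and duplexer): 0.790571 × 0.913931 = 0.722527
Parallel ([0.722527], baseband processor, and rectifier module): 1 − (1 − 0.722527)(1 − 0.886920)(1 − 0.767206) = 0.992696
Series ([0.992696] and backhaul modem): 0.992696 × 0.873716 = 0.867334
Series (antenna feeder and power amplifier): 0.981179 × 0.763379 = 0.749011
Parallel ([0.867334] and [0.749011]): 1 − (1 − 0.867334)(1 − 0.749011) = 0.9667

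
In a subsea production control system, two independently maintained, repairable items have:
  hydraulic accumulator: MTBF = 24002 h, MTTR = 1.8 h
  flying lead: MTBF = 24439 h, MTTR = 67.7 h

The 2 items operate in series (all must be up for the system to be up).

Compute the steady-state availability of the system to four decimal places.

0.9972

A(hydraulic accumulator) = MTBF/(MTBF+MTTR) = 24002/(24002+1.8) = 0.999925
A(flying lead) = MTBF/(MTBF+MTTR) = 24439/(24439+67.7) = 0.997237
Series availability: 0.999925 × 0.997237 = 0.9972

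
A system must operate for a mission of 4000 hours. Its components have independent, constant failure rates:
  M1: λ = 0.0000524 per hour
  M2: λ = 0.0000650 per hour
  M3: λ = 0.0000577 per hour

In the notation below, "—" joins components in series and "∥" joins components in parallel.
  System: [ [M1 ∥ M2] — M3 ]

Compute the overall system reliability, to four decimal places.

0.7595

R(M1) = exp(−0.0000524 × 4000) = 0.810909
R(M2) = exp(−0.0000650 × 4000) = 0.771052
R(M3) = exp(−0.0000577 × 4000) = 0.793898
Parallel (M1 and M2): 1 − (1 − 0.810909)(1 − 0.771052) = 0.956708
Series ([0.956708] and M3): 0.956708 × 0.793898 = 0.7595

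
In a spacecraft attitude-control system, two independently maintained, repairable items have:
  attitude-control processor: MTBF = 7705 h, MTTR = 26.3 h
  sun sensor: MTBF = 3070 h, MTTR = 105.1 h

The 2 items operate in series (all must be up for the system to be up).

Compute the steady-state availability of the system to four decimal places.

A(attitude-control processor) = MTBF/(MTBF+MTTR) = 7705/(7705+26.3) = 0.996598
A(sun sensor) = MTBF/(MTBF+MTTR) = 3070/(3070+105.1) = 0.966899
Series availability: 0.996598 × 0.966899 = 0.9636

0.9636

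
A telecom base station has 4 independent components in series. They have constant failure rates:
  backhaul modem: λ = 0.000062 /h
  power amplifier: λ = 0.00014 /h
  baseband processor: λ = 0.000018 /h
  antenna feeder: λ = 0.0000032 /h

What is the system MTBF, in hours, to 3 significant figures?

Series of exponential components: λ_sys = Σ λ_i
λ_sys = 0.000062 + 0.00014 + 0.000018 + 0.0000032 = 2.2320e-04 /h
MTBF = 1 / λ_sys = 4480 h

4480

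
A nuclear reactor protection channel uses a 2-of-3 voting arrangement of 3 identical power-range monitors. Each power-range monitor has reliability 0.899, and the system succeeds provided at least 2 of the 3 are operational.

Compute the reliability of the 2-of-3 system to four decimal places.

R = Σ_{i=2}^{3} C(3,i) p^i (1−p)^{3−i} with p = 0.899
C(3,2)·0.899^2·0.101^1 = 0.244885
C(3,3)·0.899^3·0.101^0 = 0.726573
Sum = 0.9715

0.9715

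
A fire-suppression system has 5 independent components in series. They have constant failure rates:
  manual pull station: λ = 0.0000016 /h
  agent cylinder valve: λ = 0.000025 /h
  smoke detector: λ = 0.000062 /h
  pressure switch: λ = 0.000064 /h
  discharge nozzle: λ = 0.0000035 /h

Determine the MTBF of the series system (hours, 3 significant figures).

6410

Series of exponential components: λ_sys = Σ λ_i
λ_sys = 0.0000016 + 0.000025 + 0.000062 + 0.000064 + 0.0000035 = 1.5610e-04 /h
MTBF = 1 / λ_sys = 6410 h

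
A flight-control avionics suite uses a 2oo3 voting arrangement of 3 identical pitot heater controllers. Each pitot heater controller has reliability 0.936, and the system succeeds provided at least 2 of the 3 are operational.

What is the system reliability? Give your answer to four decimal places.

0.9882

R = Σ_{i=2}^{3} C(3,i) p^i (1−p)^{3−i} with p = 0.936
C(3,2)·0.936^2·0.064^1 = 0.168210
C(3,3)·0.936^3·0.064^0 = 0.820026
Sum = 0.9882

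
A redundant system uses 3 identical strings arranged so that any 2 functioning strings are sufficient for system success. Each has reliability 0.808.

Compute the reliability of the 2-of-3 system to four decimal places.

0.9036

R = Σ_{i=2}^{3} C(3,i) p^i (1−p)^{3−i} with p = 0.808
C(3,2)·0.808^2·0.192^1 = 0.376050
C(3,3)·0.808^3·0.192^0 = 0.527514
Sum = 0.9036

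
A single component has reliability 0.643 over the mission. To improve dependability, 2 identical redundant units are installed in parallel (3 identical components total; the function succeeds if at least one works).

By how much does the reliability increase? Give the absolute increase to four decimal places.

0.3115

R_before = 0.643
R_after = 1 − (1 − 0.643)^3 = 0.9545
ΔR = 0.9545 − 0.643 = 0.3115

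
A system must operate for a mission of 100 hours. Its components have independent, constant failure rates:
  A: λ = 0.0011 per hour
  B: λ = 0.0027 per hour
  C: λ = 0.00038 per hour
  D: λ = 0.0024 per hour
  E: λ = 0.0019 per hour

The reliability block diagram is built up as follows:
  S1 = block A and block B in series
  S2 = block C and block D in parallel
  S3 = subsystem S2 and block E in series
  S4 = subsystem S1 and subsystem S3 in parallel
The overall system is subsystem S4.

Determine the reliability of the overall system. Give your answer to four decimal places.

0.9432

R(A) = exp(−0.0011 × 100) = 0.895834
R(B) = exp(−0.0027 × 100) = 0.763379
R(C) = exp(−0.00038 × 100) = 0.962713
R(D) = exp(−0.0024 × 100) = 0.786628
R(E) = exp(−0.0019 × 100) = 0.826959
Series (A and B): 0.895834 × 0.763379 = 0.683861
Parallel (C and D): 1 − (1 − 0.962713)(1 − 0.786628) = 0.992044
Series ([0.992044] and E): 0.992044 × 0.826959 = 0.820380
Parallel ([0.683861] and [0.820380]): 1 − (1 − 0.683861)(1 − 0.820380) = 0.9432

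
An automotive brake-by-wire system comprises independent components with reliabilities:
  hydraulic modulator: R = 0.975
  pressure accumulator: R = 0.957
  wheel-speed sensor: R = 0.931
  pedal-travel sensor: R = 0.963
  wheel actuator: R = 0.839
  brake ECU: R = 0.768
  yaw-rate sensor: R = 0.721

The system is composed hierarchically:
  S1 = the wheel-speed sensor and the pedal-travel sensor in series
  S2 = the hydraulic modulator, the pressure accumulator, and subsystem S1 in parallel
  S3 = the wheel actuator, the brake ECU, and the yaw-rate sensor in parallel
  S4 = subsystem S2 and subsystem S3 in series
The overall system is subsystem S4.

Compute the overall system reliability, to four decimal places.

Series (wheel-speed sensor and pedal-travel sensor): 0.931000 × 0.963000 = 0.896553
Parallel (hydraulic modulator, pressure accumulator, and [0.896553]): 1 − (1 − 0.975000)(1 − 0.957000)(1 − 0.896553) = 0.999889
Parallel (wheel actuator, brake ECU, and yaw-rate sensor): 1 − (1 − 0.839000)(1 − 0.768000)(1 − 0.721000) = 0.989579
Series ([0.999889] and [0.989579]): 0.999889 × 0.989579 = 0.9895

0.9895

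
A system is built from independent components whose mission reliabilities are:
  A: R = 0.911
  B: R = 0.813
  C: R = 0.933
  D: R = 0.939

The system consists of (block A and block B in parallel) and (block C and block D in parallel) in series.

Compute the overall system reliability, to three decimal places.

0.979

Parallel (A and B): 1 − (1 − 0.91100)(1 − 0.81300) = 0.98336
Parallel (C and D): 1 − (1 − 0.93300)(1 − 0.93900) = 0.99591
Series ([0.98336] and [0.99591]): 0.98336 × 0.99591 = 0.979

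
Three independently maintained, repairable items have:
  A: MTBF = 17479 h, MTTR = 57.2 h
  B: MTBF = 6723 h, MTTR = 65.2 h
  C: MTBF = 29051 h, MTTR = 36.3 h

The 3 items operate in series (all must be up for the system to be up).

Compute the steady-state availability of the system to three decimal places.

0.986

A(A) = MTBF/(MTBF+MTTR) = 17479/(17479+57.2) = 0.996738
A(B) = MTBF/(MTBF+MTTR) = 6723/(6723+65.2) = 0.990395
A(C) = MTBF/(MTBF+MTTR) = 29051/(29051+36.3) = 0.998752
Series availability: 0.996738 × 0.990395 × 0.998752 = 0.986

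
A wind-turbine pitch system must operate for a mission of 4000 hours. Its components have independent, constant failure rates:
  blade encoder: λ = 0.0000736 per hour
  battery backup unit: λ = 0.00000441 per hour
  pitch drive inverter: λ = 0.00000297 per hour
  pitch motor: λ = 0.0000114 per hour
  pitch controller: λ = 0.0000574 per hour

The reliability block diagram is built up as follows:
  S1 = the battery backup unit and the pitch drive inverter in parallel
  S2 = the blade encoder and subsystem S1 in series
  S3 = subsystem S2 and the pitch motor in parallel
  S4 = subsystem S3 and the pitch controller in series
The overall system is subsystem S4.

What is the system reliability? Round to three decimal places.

0.786

R(blade encoder) = exp(−0.0000736 × 4000) = 0.74498
R(battery backup unit) = exp(−0.00000441 × 4000) = 0.98251
R(pitch drive inverter) = exp(−0.00000297 × 4000) = 0.98819
R(pitch motor) = exp(−0.0000114 × 4000) = 0.95542
R(pitch controller) = exp(−0.0000574 × 4000) = 0.79485
Parallel (battery backup unit and pitch drive inverter): 1 − (1 − 0.98251)(1 − 0.98819) = 0.99979
Series (blade encoder and [0.99979]): 0.74498 × 0.99979 = 0.74482
Parallel ([0.74482] and pitch motor): 1 − (1 − 0.74482)(1 − 0.95542) = 0.98862
Series ([0.98862] and pitch controller): 0.98862 × 0.79485 = 0.786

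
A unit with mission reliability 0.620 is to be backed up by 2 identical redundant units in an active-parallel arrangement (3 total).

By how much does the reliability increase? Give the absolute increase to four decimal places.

R_before = 0.620
R_after = 1 − (1 − 0.620)^3 = 0.9451
ΔR = 0.9451 − 0.620 = 0.3251

0.3251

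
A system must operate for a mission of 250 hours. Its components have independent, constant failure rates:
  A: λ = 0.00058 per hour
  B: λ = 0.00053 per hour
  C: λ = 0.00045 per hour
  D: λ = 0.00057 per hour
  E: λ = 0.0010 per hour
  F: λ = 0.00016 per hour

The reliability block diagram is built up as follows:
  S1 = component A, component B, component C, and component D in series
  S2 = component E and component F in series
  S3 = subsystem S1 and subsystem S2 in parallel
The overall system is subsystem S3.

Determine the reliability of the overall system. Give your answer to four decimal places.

R(A) = exp(−0.00058 × 250) = 0.865022
R(B) = exp(−0.00053 × 250) = 0.875903
R(C) = exp(−0.00045 × 250) = 0.893597
R(D) = exp(−0.00057 × 250) = 0.867188
R(E) = exp(−0.0010 × 250) = 0.778801
R(F) = exp(−0.00016 × 250) = 0.960789
Series (A, B, C, and D): 0.865022 × 0.875903 × 0.893597 × 0.867188 = 0.587135
Series (E and F): 0.778801 × 0.960789 = 0.748263
Parallel ([0.587135] and [0.748263]): 1 − (1 − 0.587135)(1 − 0.748263) = 0.8961

0.8961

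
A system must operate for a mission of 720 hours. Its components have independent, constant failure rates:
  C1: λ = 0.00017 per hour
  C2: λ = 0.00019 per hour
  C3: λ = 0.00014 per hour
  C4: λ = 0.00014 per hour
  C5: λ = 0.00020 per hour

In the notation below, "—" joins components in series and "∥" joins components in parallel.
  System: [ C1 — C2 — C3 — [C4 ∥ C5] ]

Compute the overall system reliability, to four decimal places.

R(C1) = exp(−0.00017 × 720) = 0.884794
R(C2) = exp(−0.00019 × 720) = 0.872145
R(C3) = exp(−0.00014 × 720) = 0.904114
R(C4) = exp(−0.00014 × 720) = 0.904114
R(C5) = exp(−0.00020 × 720) = 0.865888
Parallel (C4 and C5): 1 − (1 − 0.904114)(1 − 0.865888) = 0.987141
Series (C1, C2, C3, and [0.987141]): 0.884794 × 0.872145 × 0.904114 × 0.987141 = 0.6887

0.6887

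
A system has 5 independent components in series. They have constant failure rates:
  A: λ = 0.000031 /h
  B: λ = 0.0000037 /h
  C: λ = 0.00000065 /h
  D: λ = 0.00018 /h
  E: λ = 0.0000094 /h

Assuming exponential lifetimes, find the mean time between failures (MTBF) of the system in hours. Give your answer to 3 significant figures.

Series of exponential components: λ_sys = Σ λ_i
λ_sys = 0.000031 + 0.0000037 + 0.00000065 + 0.00018 + 0.0000094 = 2.2475e-04 /h
MTBF = 1 / λ_sys = 4450 h

4450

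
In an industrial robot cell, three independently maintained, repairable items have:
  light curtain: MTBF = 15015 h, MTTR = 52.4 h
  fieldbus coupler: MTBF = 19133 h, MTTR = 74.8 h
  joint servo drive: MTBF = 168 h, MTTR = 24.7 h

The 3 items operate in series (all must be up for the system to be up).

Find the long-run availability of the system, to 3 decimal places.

0.865

A(light curtain) = MTBF/(MTBF+MTTR) = 15015/(15015+52.4) = 0.996522
A(fieldbus coupler) = MTBF/(MTBF+MTTR) = 19133/(19133+74.8) = 0.996106
A(joint servo drive) = MTBF/(MTBF+MTTR) = 168/(168+24.7) = 0.871821
Series availability: 0.996522 × 0.996106 × 0.871821 = 0.865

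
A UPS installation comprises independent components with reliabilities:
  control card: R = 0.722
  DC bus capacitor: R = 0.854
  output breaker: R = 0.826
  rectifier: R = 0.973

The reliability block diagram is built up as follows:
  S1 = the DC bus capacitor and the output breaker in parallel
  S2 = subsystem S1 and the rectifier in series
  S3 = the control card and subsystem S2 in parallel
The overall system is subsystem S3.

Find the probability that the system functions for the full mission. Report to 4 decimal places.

Parallel (DC bus capacitor and output breaker): 1 − (1 − 0.854000)(1 − 0.826000) = 0.974596
Series ([0.974596] and rectifier): 0.974596 × 0.973000 = 0.948282
Parallel (control card and [0.948282]): 1 − (1 − 0.722000)(1 − 0.948282) = 0.9856

0.9856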